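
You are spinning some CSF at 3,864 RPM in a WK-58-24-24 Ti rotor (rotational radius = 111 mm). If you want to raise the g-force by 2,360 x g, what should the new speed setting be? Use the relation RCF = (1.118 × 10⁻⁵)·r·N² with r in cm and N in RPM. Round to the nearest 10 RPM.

r = 111 mm = 11.1 cm
Current RCF = 1.118 × 10⁻⁵ × 11.1 × (3864)² = 1.118 × 10⁻⁵ × 11.1 × 14,930,496 ≈ 1,852.8 × g
Target RCF = 1,852.8 + 2,360 = 4,212.8 × g
N² = 4,212.8 / (12.4098 × 10⁻⁵) = 33,947,364
N ≈ √33,947,364 ≈ 5,826.4

≈ 5830 RPM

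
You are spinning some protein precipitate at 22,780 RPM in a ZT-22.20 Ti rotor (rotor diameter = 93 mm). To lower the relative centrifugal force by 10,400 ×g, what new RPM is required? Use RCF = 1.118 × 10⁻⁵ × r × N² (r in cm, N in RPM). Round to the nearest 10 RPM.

≈ 17860 RPM

r = 93 mm / 2 = 46.5 mm = 4.65 cm
Current RCF = 1.118 × 10⁻⁵ × 4.65 × (22780)² = 1.118 × 10⁻⁵ × 4.65 × 518,928,400 ≈ 26,977.5 × g
Target RCF = 26,977.5 − 10,400 = 16,577.5 × g
N² = 16,577.5 / (5.1987 × 10⁻⁵) = 318,877,796
N ≈ √318,877,796 ≈ 17,857.1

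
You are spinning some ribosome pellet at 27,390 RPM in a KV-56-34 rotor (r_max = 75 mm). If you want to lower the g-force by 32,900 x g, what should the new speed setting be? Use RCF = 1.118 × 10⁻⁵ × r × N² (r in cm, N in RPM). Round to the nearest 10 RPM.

N₂ ≈ 18920 RPM

r = 75 mm = 7.5 cm
Current RCF = 1.118 × 10⁻⁵ × 7.5 × (27390)² = 1.118 × 10⁻⁵ × 7.5 × 750,212,100 ≈ 62,905.3 × g
Target RCF = 62,905.3 − 32,900 = 30,005.3 × g
N² = 30,005.3 / (8.385 × 10⁻⁵) = 357,844,961
N ≈ √357,844,961 ≈ 18,916.8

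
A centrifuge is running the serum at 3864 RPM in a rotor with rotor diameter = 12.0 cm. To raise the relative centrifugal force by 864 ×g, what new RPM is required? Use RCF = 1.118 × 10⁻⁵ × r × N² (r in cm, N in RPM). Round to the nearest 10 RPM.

r = 12.0 / 2 = 6 cm
Current RCF = 1.118 × 10⁻⁵ × 6 × (3864)² = 1.118 × 10⁻⁵ × 6 × 14,930,496 ≈ 1,001.5 × g
Target RCF = 1,001.5 + 864 = 1,865.5 × g
N² = 1,865.5 / (6.708 × 10⁻⁵) = 27,810,078
N ≈ √27,810,078 ≈ 5,273.5

5270 RPM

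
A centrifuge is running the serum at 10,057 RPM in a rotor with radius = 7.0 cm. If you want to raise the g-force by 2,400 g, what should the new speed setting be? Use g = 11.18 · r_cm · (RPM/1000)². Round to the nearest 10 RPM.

N₂ ≈ 11480 RPM

Current RCF = 11.18 × 7 × (10.057)² = 11.18 × 7 × 101.143249 ≈ 7,915.5 × g
Target RCF = 7,915.5 + 2,400 = 10,315.5 × g
(N/1000)² = 10,315.5 / 78.26 = 131.8106
N = 1000 × √131.8106 ≈ 11,480.9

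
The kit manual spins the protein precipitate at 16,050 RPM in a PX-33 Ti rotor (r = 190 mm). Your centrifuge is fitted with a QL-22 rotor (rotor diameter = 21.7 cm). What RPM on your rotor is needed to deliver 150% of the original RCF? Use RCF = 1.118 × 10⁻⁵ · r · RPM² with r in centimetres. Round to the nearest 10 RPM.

26010 RPM

Original rotor: r = 190 mm = 19.0 cm
RCF = 1.118 × 10⁻⁵ × r × N²
RCF_original = 1.118 × 10⁻⁵ × 19 × (16050)² = 1.118 × 10⁻⁵ × 19 × 257,602,500 ≈ 54,719.9 × g
Target RCF = 1.5 × 54,719.9 ≈ 82,079.9 × g
Your rotor: r = 21.7 / 2 = 10.85 cm
82,079.9 = 1.118 × 10⁻⁵ × 10.85 × N²
N² = 82,079.9 / (12.1303 × 10⁻⁵) = 676,651,855
N ≈ √676,651,855 ≈ 26,012.5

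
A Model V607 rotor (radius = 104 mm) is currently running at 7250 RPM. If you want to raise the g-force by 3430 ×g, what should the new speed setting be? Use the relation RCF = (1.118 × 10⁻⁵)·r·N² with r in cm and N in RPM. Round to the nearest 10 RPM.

r = 104 mm = 10.4 cm
Current RCF = 1.118 × 10⁻⁵ × 10.4 × (7250)² = 1.118 × 10⁻⁵ × 10.4 × 52,562,500 ≈ 6,111.5 × g
Target RCF = 6,111.5 + 3,430 = 9,541.5 × g
N² = 9,541.5 / (11.6272 × 10⁻⁵) = 82,061,889
N ≈ √82,061,889 ≈ 9,058.8

N₂ ≈ 9060 RPM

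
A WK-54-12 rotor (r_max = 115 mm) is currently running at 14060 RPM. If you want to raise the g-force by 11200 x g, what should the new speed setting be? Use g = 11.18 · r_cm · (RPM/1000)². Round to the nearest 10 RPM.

≈ 16880 RPM

r = 115 mm = 11.5 cm
Current RCF = 11.18 × 11.5 × (14.06)² = 11.18 × 11.5 × 197.6836 ≈ 25,416.2 × g
Target RCF = 25,416.2 + 11,200 = 36,616.2 × g
(N/1000)² = 36,616.2 / 128.57 = 284.7958
N = 1000 × √284.7958 ≈ 16,875.9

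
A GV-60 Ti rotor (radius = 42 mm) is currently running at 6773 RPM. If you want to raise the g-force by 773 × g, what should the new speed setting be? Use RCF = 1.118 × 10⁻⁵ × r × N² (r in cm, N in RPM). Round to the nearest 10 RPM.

r = 42 mm = 4.2 cm
Current RCF = 1.118 × 10⁻⁵ × 4.2 × (6773)² = 1.118 × 10⁻⁵ × 4.2 × 45,873,529 ≈ 2,154 × g
Target RCF = 2,154 + 773 = 2,927 × g
N² = 2,927 / (4.6956 × 10⁻⁵) = 62,334,952
N ≈ √62,334,952 ≈ 7,895.2

N₂ ≈ 7900 RPM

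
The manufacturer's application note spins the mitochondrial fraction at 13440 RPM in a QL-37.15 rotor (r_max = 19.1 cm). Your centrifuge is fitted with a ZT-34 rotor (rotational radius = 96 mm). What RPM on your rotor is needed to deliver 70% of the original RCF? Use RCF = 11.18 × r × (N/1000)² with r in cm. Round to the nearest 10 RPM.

RCF_original = 11.18 × 19.1 × (13.44)² = 11.18 × 19.1 × 180.6336 ≈ 38,572.1 × g
Target RCF = 0.7 × 38,572.1 ≈ 27,000.5 × g
Your rotor: r = 96 mm = 9.6 cm
27,000.5 = 11.18 × 9.6 × (N/1000)²
(N/1000)² = 27,000.5 / 107.328 = 251.57
N = 1000 × √251.57 ≈ 15,861.0

15860 RPM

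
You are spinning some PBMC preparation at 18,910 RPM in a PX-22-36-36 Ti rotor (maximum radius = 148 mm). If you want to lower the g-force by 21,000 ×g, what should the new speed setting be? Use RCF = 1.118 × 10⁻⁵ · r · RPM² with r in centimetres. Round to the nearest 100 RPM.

15200 RPM

r = 148 mm = 14.8 cm
Current RCF = 1.118 × 10⁻⁵ × 14.8 × (18910)² = 1.118 × 10⁻⁵ × 14.8 × 357,588,100 ≈ 59,168 × g
Target RCF = 59,168 − 21,000 = 38,168 × g
N² = 38,168 / (16.5464 × 10⁻⁵) = 230,672,533
N ≈ √230,672,533 ≈ 15,187.9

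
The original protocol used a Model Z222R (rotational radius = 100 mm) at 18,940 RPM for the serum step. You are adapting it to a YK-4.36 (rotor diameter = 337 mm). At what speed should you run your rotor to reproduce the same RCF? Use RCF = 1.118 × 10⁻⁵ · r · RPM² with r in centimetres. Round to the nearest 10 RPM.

14590 RPM

Original rotor: r = 100 mm = 10.0 cm
RCF_original = 1.118 × 10⁻⁵ × 10 × (18940)² = 1.118 × 10⁻⁵ × 10 × 358,723,600 ≈ 40,105.3 × g
Your rotor: r = 337 mm / 2 = 168.5 mm = 16.85 cm
40,105.3 = 1.118 × 10⁻⁵ × 16.85 × N²
N² = 40,105.3 / (18.8383 × 10⁻⁵) = 212,892,352
N ≈ √212,892,352 ≈ 14,590.8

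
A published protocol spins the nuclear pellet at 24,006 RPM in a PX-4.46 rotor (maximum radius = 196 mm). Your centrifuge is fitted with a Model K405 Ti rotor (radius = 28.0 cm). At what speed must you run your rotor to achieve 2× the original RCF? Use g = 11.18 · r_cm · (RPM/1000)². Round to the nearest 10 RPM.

28400 RPM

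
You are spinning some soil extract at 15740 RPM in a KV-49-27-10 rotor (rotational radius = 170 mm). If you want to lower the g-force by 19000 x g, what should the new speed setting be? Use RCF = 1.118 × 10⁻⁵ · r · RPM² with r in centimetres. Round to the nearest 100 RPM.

≈ 12200 RPM

r = 170 mm = 17.0 cm
Current RCF = 1.118 × 10⁻⁵ × 17 × (15740)² = 1.118 × 10⁻⁵ × 17 × 247,747,600 ≈ 47,086.9 × g
Target RCF = 47,086.9 − 19,000 = 28,086.9 × g
N² = 28,086.9 / (19.006 × 10⁻⁵) = 147,779,122
N ≈ √147,779,122 ≈ 12,156.4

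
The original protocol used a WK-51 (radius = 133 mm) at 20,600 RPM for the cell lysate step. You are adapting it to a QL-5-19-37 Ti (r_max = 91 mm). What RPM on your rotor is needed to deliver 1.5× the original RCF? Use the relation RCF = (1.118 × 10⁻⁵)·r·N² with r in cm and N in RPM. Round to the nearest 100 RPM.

Original rotor: r = 133 mm = 13.3 cm
RCF = 1.118 × 10⁻⁵ × r × N²
RCF_original = 1.118 × 10⁻⁵ × 13.3 × (20600)² = 1.118 × 10⁻⁵ × 13.3 × 424,360,000 ≈ 63,099.8 × g
Target RCF = 1.5 × 63,099.8 ≈ 94,649.7 × g
Your rotor: r = 91 mm = 9.1 cm
94,649.7 = 1.118 × 10⁻⁵ × 9.1 × N²
N² = 94,649.7 / (10.1738 × 10⁻⁵) = 930,327,901
N ≈ √930,327,901 ≈ 30,501.3

30500 RPM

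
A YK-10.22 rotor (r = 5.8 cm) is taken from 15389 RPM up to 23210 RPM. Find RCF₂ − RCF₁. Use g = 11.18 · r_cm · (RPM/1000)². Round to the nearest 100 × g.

RCF₁ = 11.18 × 5.8 × (15.389)² = 11.18 × 5.8 × 236.821321 ≈ 15,356.4 × g
RCF₂ = 11.18 × 5.8 × (23.21)² = 11.18 × 5.8 × 538.7041 ≈ 34,931.7 × g
Increase = 34,931.7 − 15,356.4 = 19,575.3

19600 g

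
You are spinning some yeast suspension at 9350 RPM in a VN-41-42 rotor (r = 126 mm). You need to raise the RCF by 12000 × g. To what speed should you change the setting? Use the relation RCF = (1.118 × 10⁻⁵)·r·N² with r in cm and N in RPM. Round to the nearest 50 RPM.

≈ 13150 RPM

r = 126 mm = 12.6 cm
Current RCF = 1.118 × 10⁻⁵ × 12.6 × (9350)² = 1.118 × 10⁻⁵ × 12.6 × 87,422,500 ≈ 12,315 × g
Target RCF = 12,315 + 12,000 = 24,315 × g
N² = 24,315 / (14.0868 × 10⁻⁵) = 172,608,399
N ≈ √172,608,399 ≈ 13,138.1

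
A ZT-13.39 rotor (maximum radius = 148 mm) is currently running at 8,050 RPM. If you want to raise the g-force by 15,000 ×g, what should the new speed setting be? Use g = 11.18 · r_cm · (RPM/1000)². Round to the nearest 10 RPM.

12470 RPM

r = 148 mm = 14.8 cm
Current RCF = 11.18 × 14.8 × (8.05)² = 11.18 × 14.8 × 64.8025 ≈ 10,722.5 × g
Target RCF = 10,722.5 + 15,000 = 25,722.5 × g
(N/1000)² = 25,722.5 / 165.464 = 155.4568
N = 1000 × √155.4568 ≈ 12,468.2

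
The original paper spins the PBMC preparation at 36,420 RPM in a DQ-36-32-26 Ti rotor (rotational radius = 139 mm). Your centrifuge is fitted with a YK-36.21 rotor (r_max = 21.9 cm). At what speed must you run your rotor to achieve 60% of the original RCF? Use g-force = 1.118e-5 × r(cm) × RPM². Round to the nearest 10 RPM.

≈ 22480 RPM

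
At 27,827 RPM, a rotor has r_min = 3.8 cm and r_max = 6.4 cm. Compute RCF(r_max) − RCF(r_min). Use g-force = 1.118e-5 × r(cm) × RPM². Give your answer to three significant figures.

ΔRCF = 1.118 × 10⁻⁵ × (r_max − r_min) × N² = 1.118 × 10⁻⁵ × 2.6 × 774,341,929 ≈ 22,508.6

≈ 22500 ×g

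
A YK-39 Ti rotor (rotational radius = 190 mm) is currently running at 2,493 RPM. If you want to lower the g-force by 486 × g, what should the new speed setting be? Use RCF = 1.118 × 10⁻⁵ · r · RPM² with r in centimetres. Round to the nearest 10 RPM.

≈ 1980 RPM

r = 190 mm = 19.0 cm
Current RCF = 1.118 × 10⁻⁵ × 19 × (2493)² = 1.118 × 10⁻⁵ × 19 × 6,215,049 ≈ 1,320.2 × g
Target RCF = 1,320.2 − 486 = 834.2 × g
N² = 834.2 / (21.242 × 10⁻⁵) = 3,927,126
N ≈ √3,927,126 ≈ 1,981.7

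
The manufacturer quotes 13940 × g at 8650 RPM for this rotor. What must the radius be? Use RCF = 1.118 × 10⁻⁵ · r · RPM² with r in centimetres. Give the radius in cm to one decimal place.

RCF = 1.118 × 10⁻⁵ × r × N²
13940 = 1.118 × 10⁻⁵ × r × (8650)²
r = 13940 / (1.118 × 10⁻⁵ × 74,822,500) = 13940 / 836.5155 ≈ 16.664 cm

16.7 cm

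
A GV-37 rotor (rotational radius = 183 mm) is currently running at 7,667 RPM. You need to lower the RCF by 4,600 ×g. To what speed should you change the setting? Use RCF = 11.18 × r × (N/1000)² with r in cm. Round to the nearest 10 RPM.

r = 183 mm = 18.3 cm
Current RCF = 11.18 × 18.3 × (7.667)² = 11.18 × 18.3 × 58.782889 ≈ 12,026.6 × g
Target RCF = 12,026.6 − 4,600 = 7,426.6 × g
(N/1000)² = 7,426.6 / 204.594 = 36.29921
N = 1000 × √36.29921 ≈ 6,024.9

6020 RPM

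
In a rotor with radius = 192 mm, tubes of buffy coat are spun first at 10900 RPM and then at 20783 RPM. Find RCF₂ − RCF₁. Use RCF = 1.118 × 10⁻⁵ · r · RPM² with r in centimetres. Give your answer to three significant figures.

67200 ×g

r = 192 mm = 19.2 cm
RCF₁ = 1.118 × 10⁻⁵ × 19.2 × (10900)² = 1.118 × 10⁻⁵ × 19.2 × 118,810,000 ≈ 25,503.3 × g
RCF₂ = 1.118 × 10⁻⁵ × 19.2 × (20783)² = 1.118 × 10⁻⁵ × 19.2 × 431,933,089 ≈ 92,717 × g
Increase = 92,717 − 25,503.3 = 67,213.7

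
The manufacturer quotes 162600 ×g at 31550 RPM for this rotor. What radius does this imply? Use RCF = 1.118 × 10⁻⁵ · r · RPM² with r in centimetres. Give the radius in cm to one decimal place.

162600 = 1.118 × 10⁻⁵ × r × (31550)²
r = 162600 / (1.118 × 10⁻⁵ × 995,402,500) = 162600 / 11128.6 ≈ 14.611 cm

r ≈ 14.6 cm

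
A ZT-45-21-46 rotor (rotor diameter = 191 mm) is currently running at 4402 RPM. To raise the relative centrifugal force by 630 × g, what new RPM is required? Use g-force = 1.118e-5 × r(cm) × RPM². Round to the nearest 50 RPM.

≈ 5050 RPM

r = 191 mm / 2 = 95.5 mm = 9.55 cm
Current RCF = 1.118 × 10⁻⁵ × 9.55 × (4402)² = 1.118 × 10⁻⁵ × 9.55 × 19,377,604 ≈ 2,068.9 × g
Target RCF = 2,068.9 + 630 = 2,698.9 × g
N² = 2,698.9 / (10.6769 × 10⁻⁵) = 25,277,936
N ≈ √25,277,936 ≈ 5,027.7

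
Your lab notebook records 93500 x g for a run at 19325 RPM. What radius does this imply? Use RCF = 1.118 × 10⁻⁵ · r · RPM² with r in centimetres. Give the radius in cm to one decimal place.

≈ 22.4 cm

RCF = 1.118 × 10⁻⁵ × r × N²
93500 = 1.118 × 10⁻⁵ × r × (19325)²
r = 93500 / (1.118 × 10⁻⁵ × 373,455,625) = 93500 / 4175.234 ≈ 22.394 cm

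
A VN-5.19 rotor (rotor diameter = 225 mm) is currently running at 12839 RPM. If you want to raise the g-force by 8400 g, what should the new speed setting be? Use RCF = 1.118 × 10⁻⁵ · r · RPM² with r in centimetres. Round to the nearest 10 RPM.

N₂ ≈ 15220 RPM

r = 225 mm / 2 = 112.5 mm = 11.25 cm
Current RCF = 1.118 × 10⁻⁵ × 11.25 × (12839)² = 1.118 × 10⁻⁵ × 11.25 × 164,839,921 ≈ 20,732.7 × g
Target RCF = 20,732.7 + 8,400 = 29,132.7 × g
N² = 29,132.7 / (12.5775 × 10⁻⁵) = 231,625,522
N ≈ √231,625,522 ≈ 15,219.2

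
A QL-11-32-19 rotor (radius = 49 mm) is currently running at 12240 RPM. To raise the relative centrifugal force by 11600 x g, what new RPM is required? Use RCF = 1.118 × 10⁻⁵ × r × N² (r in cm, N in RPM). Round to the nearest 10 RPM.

r = 49 mm = 4.9 cm
Current RCF = 1.118 × 10⁻⁵ × 4.9 × (12240)² = 1.118 × 10⁻⁵ × 4.9 × 149,817,600 ≈ 8,207.3 × g
Target RCF = 8,207.3 + 11,600 = 19,807.3 × g
N² = 19,807.3 / (5.4782 × 10⁻⁵) = 361,565,843
N ≈ √361,565,843 ≈ 19,014.9

N₂ ≈ 19010 RPM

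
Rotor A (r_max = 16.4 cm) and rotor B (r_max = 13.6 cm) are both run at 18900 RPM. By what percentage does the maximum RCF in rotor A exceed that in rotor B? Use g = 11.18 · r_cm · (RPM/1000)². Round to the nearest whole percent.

21%

At equal RPM, RCF scales linearly with r: ratio = 16.4 / 13.6 = 1.2059.
So rotor A delivers 20.6% more g-force.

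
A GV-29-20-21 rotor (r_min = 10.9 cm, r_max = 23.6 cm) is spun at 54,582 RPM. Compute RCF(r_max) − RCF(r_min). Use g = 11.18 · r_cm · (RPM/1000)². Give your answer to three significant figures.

ΔRCF = 11.18 × (r_max − r_min) × (N/1000)² = 11.18 × 12.7 × 2,979.194724 ≈ 423,003.9

≈ 423000 ×g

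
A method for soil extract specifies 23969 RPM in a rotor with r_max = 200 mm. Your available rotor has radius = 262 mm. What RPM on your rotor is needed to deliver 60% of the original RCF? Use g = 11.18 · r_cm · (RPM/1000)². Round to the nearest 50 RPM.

16200 RPM

Original rotor: r = 200 mm = 20.0 cm
RCF_original = 11.18 × 20 × (23.969)² = 11.18 × 20 × 574.512961 ≈ 128,461.1 × g
Target RCF = 0.6 × 128,461.1 ≈ 77,076.7 × g
Your rotor: r = 262 mm = 26.2 cm
77,076.7 = 11.18 × 26.2 × (N/1000)²
(N/1000)² = 77,076.7 / 292.916 = 263.1358
N = 1000 × √263.1358 ≈ 16,221.5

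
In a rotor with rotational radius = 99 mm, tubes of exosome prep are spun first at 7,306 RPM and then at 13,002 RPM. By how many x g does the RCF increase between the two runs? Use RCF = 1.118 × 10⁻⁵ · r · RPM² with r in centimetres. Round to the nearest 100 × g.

r = 99 mm = 9.9 cm
RCF₁ = 1.118 × 10⁻⁵ × 9.9 × (7306)² = 1.118 × 10⁻⁵ × 9.9 × 53,377,636 ≈ 5,907.9 × g
RCF₂ = 1.118 × 10⁻⁵ × 9.9 × (13002)² = 1.118 × 10⁻⁵ × 9.9 × 169,052,004 ≈ 18,711 × g
Increase = 18,711 − 5,907.9 = 12,803.1

12800 x g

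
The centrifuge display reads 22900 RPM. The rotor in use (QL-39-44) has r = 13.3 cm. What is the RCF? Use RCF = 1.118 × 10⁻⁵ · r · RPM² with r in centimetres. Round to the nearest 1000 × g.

78000 × g

RCF = 1.118 × 10⁻⁵ × 13.3 × (22900)² = 1.118 × 10⁻⁵ × 13.3 × 524,410,000 ≈ 77,976.6 × g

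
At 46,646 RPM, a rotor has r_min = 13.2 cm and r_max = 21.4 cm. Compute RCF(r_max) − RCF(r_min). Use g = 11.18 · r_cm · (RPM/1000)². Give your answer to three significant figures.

ΔRCF = 11.18 × (r_max − r_min) × (N/1000)² = 11.18 × 8.2 × 2,175.849316 ≈ 199,473.2

≈ 199000 x g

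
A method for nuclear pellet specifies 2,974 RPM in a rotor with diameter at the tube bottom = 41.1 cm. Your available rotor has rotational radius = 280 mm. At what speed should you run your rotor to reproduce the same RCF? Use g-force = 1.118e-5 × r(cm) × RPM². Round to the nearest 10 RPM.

Original rotor: r = 41.1 / 2 = 20.55 cm
RCF_original = 1.118 × 10⁻⁵ × 20.55 × (2974)² = 1.118 × 10⁻⁵ × 20.55 × 8,844,676 ≈ 2,032.1 × g
Your rotor: r = 280 mm = 28.0 cm
2,032.1 = 1.118 × 10⁻⁵ × 28 × N²
N² = 2,032.1 / (31.304 × 10⁻⁵) = 6,491,503
N ≈ √6,491,503 ≈ 2,547.8

≈ 2550 RPM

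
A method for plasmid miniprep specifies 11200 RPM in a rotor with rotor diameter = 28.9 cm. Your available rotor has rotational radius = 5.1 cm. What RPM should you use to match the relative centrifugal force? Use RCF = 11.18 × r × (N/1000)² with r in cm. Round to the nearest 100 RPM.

≈ 18900 RPM

Original rotor: r = 28.9 / 2 = 14.45 cm
RCF_original = 11.18 × 14.45 × (11.2)² = 11.18 × 14.45 × 125.44 ≈ 20,265 × g
20,265 = 11.18 × 5.1 × (N/1000)²
(N/1000)² = 20,265 / 57.018 = 355.4141
N = 1000 × √355.4141 ≈ 18,852.4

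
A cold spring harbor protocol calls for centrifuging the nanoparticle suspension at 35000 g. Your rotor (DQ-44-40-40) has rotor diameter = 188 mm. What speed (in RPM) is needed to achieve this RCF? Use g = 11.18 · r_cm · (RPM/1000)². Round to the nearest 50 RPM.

r = 188 mm / 2 = 94 mm = 9.4 cm
35,000 = 11.18 × 9.4 × (N/1000)²
(N/1000)² = 35,000 / 105.092 = 333.0415
N = 1000 × √333.0415 ≈ 18,249.4

≈ 18250 RPM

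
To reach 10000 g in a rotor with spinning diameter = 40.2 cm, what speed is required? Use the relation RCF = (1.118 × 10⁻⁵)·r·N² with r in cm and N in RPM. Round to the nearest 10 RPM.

N ≈ 6670 RPM

r = 40.2 / 2 = 20.1 cm
RCF = 1.118 × 10⁻⁵ × r × N²
10,000 = 1.118 × 10⁻⁵ × 20.1 × N²
N² = 10,000 / (22.4718 × 10⁻⁵) = 44,500,218
N ≈ √44,500,218 ≈ 6,670.8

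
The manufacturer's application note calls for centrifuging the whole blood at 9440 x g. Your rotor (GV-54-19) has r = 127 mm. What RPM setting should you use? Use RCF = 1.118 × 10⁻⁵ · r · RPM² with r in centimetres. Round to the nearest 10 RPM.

≈ 8150 RPM

r = 127 mm = 12.7 cm
9,440 = 1.118 × 10⁻⁵ × 12.7 × N²
N² = 9,440 / (14.1986 × 10⁻⁵) = 66,485,428
N ≈ √66,485,428 ≈ 8,153.9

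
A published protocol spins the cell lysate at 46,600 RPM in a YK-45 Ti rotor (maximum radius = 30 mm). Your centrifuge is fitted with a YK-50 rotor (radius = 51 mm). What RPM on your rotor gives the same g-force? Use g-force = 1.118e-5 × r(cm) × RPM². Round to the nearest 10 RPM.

35740 RPM

Original rotor: r = 30 mm = 3.0 cm
RCF_original = 1.118 × 10⁻⁵ × 3 × (46600)² = 1.118 × 10⁻⁵ × 3 × 2,171,560,000 ≈ 72,834.1 × g
Your rotor: r = 51 mm = 5.1 cm
72,834.1 = 1.118 × 10⁻⁵ × 5.1 × N²
N² = 72,834.1 / (5.7018 × 10⁻⁵) = 1,277,387,842
N ≈ √1,277,387,842 ≈ 35,740.6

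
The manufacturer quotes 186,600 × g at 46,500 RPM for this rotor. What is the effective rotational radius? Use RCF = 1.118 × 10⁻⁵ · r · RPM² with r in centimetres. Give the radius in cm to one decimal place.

186600 = 1.118 × 10⁻⁵ × r × (46500)²
r = 186600 / (1.118 × 10⁻⁵ × 2,162,250,000) = 186600 / 24173.95 ≈ 7.719 cm

r ≈ 7.7 cm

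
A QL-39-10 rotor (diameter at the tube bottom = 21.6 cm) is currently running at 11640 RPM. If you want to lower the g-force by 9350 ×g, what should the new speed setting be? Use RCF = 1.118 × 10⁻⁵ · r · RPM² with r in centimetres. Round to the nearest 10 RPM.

r = 21.6 / 2 = 10.8 cm
Current RCF = 1.118 × 10⁻⁵ × 10.8 × (11640)² = 1.118 × 10⁻⁵ × 10.8 × 135,489,600 ≈ 16,359.6 × g
Target RCF = 16,359.6 − 9,350 = 7,009.6 × g
N² = 7,009.6 / (12.0744 × 10⁻⁵) = 58,053,402
N ≈ √58,053,402 ≈ 7,619.3

7620 RPM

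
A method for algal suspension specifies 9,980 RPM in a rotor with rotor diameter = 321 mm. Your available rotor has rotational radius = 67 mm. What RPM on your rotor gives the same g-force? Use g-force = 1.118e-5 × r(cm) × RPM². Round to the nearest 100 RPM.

Original rotor: r = 321 mm / 2 = 160.5 mm = 16.05 cm
RCF = 1.118 × 10⁻⁵ × r × N²
RCF_original = 1.118 × 10⁻⁵ × 16.05 × (9980)² = 1.118 × 10⁻⁵ × 16.05 × 99,600,400 ≈ 17,872.2 × g
Your rotor: r = 67 mm = 6.7 cm
17,872.2 = 1.118 × 10⁻⁵ × 6.7 × N²
N² = 17,872.2 / (7.4906 × 10⁻⁵) = 238,595,039
N ≈ √238,595,039 ≈ 15,446.5

15400 RPM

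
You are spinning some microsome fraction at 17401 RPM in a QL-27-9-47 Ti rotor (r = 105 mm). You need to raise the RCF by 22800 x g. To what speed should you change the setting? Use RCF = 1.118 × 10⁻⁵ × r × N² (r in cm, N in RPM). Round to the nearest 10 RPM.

r = 105 mm = 10.5 cm
Current RCF = 1.118 × 10⁻⁵ × 10.5 × (17401)² = 1.118 × 10⁻⁵ × 10.5 × 302,794,801 ≈ 35,545.1 × g
Target RCF = 35,545.1 + 22,800 = 58,345.1 × g
N² = 58,345.1 / (11.739 × 10⁻⁵) = 497,019,337
N ≈ √497,019,337 ≈ 22,293.9

22290 RPM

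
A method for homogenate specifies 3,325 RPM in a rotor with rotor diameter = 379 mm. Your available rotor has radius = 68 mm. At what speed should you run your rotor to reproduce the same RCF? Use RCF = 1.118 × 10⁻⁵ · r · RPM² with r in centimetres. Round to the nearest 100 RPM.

≈ 5600 RPM

Original rotor: r = 379 mm / 2 = 189.5 mm = 18.95 cm
RCF_original = 1.118 × 10⁻⁵ × 18.95 × (3325)² = 1.118 × 10⁻⁵ × 18.95 × 11,055,625 ≈ 2,342.3 × g
Your rotor: r = 68 mm = 6.8 cm
2,342.3 = 1.118 × 10⁻⁵ × 6.8 × N²
N² = 2,342.3 / (7.6024 × 10⁻⁵) = 30,810,007
N ≈ √30,810,007 ≈ 5,550.7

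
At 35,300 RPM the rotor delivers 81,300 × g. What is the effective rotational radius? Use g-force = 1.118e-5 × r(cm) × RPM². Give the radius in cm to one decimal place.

r ≈ 5.8 cm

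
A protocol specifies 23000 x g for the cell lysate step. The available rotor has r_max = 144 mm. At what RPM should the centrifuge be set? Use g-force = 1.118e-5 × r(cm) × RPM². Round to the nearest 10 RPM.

r = 144 mm = 14.4 cm
RCF = 1.118 × 10⁻⁵ × r × N²
23,000 = 1.118 × 10⁻⁵ × 14.4 × N²
N² = 23,000 / (16.0992 × 10⁻⁵) = 142,864,242
N ≈ √142,864,242 ≈ 11,952.6

N ≈ 11950 RPM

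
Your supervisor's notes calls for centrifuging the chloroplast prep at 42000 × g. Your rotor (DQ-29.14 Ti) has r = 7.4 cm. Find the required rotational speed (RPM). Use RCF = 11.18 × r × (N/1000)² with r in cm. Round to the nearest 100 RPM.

22500 RPM

RCF = 11.18 × r × (N/1000)²
42,000 = 11.18 × 7.4 × (N/1000)²
(N/1000)² = 42,000 / 82.732 = 507.6633
N = 1000 × √507.6633 ≈ 22,531.4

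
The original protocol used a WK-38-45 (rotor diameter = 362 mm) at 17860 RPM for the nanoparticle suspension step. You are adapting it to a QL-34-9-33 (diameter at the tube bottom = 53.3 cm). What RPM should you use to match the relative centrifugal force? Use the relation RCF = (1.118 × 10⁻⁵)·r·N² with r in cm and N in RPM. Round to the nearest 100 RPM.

≈ 14700 RPM

Original rotor: r = 362 mm / 2 = 181 mm = 18.1 cm
RCF = 1.118 × 10⁻⁵ × r × N²
RCF_original = 1.118 × 10⁻⁵ × 18.1 × (17860)² = 1.118 × 10⁻⁵ × 18.1 × 318,979,600 ≈ 64,548.1 × g
Your rotor: r = 53.3 / 2 = 26.65 cm
64,548.1 = 1.118 × 10⁻⁵ × 26.65 × N²
N² = 64,548.1 / (29.7947 × 10⁻⁵) = 216,642,893
N ≈ √216,642,893 ≈ 14,718.8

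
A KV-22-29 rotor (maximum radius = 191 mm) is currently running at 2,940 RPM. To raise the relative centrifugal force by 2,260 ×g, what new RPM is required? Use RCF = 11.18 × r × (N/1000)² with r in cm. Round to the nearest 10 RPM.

≈ 4380 RPM

r = 191 mm = 19.1 cm
Current RCF = 11.18 × 19.1 × (2.94)² = 11.18 × 19.1 × 8.6436 ≈ 1,845.7 × g
Target RCF = 1,845.7 + 2,260 = 4,105.7 × g
(N/1000)² = 4,105.7 / 213.538 = 19.22702
N = 1000 × √19.22702 ≈ 4,384.9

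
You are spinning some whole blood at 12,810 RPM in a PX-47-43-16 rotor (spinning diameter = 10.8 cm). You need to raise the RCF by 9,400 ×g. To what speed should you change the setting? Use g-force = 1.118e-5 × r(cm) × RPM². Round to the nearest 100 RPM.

≈ 17900 RPM

r = 10.8 / 2 = 5.4 cm
Current RCF = 1.118 × 10⁻⁵ × 5.4 × (12810)² = 1.118 × 10⁻⁵ × 5.4 × 164,096,100 ≈ 9,906.8 × g
Target RCF = 9,906.8 + 9,400 = 19,306.8 × g
N² = 19,306.8 / (6.0372 × 10⁻⁵) = 319,797,257
N ≈ √319,797,257 ≈ 17,882.9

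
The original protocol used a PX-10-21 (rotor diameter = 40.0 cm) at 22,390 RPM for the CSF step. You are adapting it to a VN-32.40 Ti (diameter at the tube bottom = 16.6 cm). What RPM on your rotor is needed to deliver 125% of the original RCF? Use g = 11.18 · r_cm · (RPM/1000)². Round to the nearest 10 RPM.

38860 RPM

Original rotor: r = 40.0 / 2 = 20 cm
RCF_original = 11.18 × 20 × (22.39)² = 11.18 × 20 × 501.3121 ≈ 112,093.4 × g
Target RCF = 1.25 × 112,093.4 ≈ 140,116.8 × g
Your rotor: r = 16.6 / 2 = 8.3 cm
140,116.8 = 11.18 × 8.3 × (N/1000)²
(N/1000)² = 140,116.8 / 92.794 = 1509.977
N = 1000 × √1509.977 ≈ 38,858.4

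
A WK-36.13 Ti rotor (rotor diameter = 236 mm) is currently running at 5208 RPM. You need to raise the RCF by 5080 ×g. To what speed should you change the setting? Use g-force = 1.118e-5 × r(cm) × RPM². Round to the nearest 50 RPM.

r = 236 mm / 2 = 118 mm = 11.8 cm
Current RCF = 1.118 × 10⁻⁵ × 11.8 × (5208)² = 1.118 × 10⁻⁵ × 11.8 × 27,123,264 ≈ 3,578.2 × g
Target RCF = 3,578.2 + 5,080 = 8,658.2 × g
N² = 8,658.2 / (13.1924 × 10⁻⁵) = 65,630,211
N ≈ √65,630,211 ≈ 8,101.2

N₂ ≈ 8100 RPM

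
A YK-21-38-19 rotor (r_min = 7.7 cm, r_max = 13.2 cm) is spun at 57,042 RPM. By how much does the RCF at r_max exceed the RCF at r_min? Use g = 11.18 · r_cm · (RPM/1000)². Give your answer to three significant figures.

200000 x g

RCF_max = 11.18 × 13.2 × (57.042)² = 11.18 × 13.2 × 3,253.789764 ≈ 480,181.3 × g
RCF_min = 11.18 × 7.7 × (57.042)² = 11.18 × 7.7 × 3,253.789764 ≈ 280,105.7 × g
ΔRCF = 480,181.3 − 280,105.7 = 200,075.6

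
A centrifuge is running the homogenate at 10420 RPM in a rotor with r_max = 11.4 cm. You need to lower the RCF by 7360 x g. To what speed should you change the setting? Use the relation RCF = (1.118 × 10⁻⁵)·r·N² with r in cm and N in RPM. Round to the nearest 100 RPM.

N₂ ≈ 7100 RPM

Current RCF = 1.118 × 10⁻⁵ × 11.4 × (10420)² = 1.118 × 10⁻⁵ × 11.4 × 108,576,400 ≈ 13,838.3 × g
Target RCF = 13,838.3 − 7,360 = 6,478.3 × g
N² = 6,478.3 / (12.7452 × 10⁻⁵) = 50,829,332
N ≈ √50,829,332 ≈ 7,129.5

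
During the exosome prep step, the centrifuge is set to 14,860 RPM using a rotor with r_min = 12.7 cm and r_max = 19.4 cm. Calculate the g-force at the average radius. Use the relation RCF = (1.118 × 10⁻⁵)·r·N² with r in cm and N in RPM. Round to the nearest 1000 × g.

≈ 40000 ×g

r_avg = (12.7 + 19.4) / 2 = 16.05 cm
RCF = 1.118 × 10⁻⁵ × 16.05 × (14860)² = 1.118 × 10⁻⁵ × 16.05 × 220,819,600 ≈ 39,623.6 × g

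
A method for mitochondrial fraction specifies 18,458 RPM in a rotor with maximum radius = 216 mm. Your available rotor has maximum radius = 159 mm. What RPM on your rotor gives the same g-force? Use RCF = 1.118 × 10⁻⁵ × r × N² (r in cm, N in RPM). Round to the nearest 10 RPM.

Original rotor: r = 216 mm = 21.6 cm
RCF = 1.118 × 10⁻⁵ × r × N²
RCF_original = 1.118 × 10⁻⁵ × 21.6 × (18458)² = 1.118 × 10⁻⁵ × 21.6 × 340,697,764 ≈ 82,274.4 × g
Your rotor: r = 159 mm = 15.9 cm
82,274.4 = 1.118 × 10⁻⁵ × 15.9 × N²
N² = 82,274.4 / (17.7762 × 10⁻⁵) = 462,834,577
N ≈ √462,834,577 ≈ 21,513.6

21510 RPM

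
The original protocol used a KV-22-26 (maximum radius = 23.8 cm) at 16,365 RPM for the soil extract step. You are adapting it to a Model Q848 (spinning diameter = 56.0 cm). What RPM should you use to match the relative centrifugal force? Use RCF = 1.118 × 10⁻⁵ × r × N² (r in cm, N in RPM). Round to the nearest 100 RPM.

RCF_original = 1.118 × 10⁻⁵ × 23.8 × (16365)² = 1.118 × 10⁻⁵ × 23.8 × 267,813,225 ≈ 71,260.8 × g
Your rotor: r = 56.0 / 2 = 28 cm
71,260.8 = 1.118 × 10⁻⁵ × 28 × N²
N² = 71,260.8 / (31.304 × 10⁻⁵) = 227,641,196
N ≈ √227,641,196 ≈ 15,087.8

15100 RPM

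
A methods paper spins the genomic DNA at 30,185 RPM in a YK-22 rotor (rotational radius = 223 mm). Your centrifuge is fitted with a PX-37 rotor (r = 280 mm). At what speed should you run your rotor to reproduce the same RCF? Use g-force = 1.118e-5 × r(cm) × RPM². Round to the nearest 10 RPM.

26940 RPM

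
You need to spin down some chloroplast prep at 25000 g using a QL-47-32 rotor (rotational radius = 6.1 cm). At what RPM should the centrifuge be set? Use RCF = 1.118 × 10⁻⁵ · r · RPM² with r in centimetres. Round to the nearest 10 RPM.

N ≈ 19150 RPM

25,000 = 1.118 × 10⁻⁵ × 6.1 × N²
N² = 25,000 / (6.8198 × 10⁻⁵) = 366,579,665
N ≈ √366,579,665 ≈ 19,146.3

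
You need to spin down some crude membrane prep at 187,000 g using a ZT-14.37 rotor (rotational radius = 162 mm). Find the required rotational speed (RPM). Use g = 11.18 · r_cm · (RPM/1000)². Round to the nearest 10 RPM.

N ≈ 32130 RPM

r = 162 mm = 16.2 cm
187,000 = 11.18 × 16.2 × (N/1000)²
(N/1000)² = 187,000 / 181.116 = 1032.487
N = 1000 × √1032.487 ≈ 32,132.3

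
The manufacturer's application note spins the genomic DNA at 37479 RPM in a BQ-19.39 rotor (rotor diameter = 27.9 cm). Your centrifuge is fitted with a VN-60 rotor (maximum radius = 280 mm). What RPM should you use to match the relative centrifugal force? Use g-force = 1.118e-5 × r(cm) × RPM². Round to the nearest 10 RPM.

Original rotor: r = 27.9 / 2 = 13.95 cm
RCF_original = 1.118 × 10⁻⁵ × 13.95 × (37479)² = 1.118 × 10⁻⁵ × 13.95 × 1,404,675,441 ≈ 219,074.6 × g
Your rotor: r = 280 mm = 28.0 cm
219,074.6 = 1.118 × 10⁻⁵ × 28 × N²
N² = 219,074.6 / (31.304 × 10⁻⁵) = 699,829,415
N ≈ √699,829,415 ≈ 26,454.3

26450 RPM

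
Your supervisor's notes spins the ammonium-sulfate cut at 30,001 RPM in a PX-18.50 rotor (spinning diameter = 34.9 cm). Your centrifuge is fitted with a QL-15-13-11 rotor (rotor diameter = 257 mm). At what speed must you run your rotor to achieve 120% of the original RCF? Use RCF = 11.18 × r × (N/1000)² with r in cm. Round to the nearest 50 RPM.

Original rotor: r = 34.9 / 2 = 17.45 cm
RCF = 11.18 × r × (N/1000)²
RCF_original = 11.18 × 17.45 × (30.001)² = 11.18 × 17.45 × 900.060001 ≈ 175,593.6 × g
Target RCF = 1.2 × 175,593.6 ≈ 210,712.3 × g
Your rotor: r = 257 mm / 2 = 128.5 mm = 12.85 cm
210,712.3 = 11.18 × 12.85 × (N/1000)²
(N/1000)² = 210,712.3 / 143.663 = 1466.712
N = 1000 × √1466.712 ≈ 38,297.7

38300 RPM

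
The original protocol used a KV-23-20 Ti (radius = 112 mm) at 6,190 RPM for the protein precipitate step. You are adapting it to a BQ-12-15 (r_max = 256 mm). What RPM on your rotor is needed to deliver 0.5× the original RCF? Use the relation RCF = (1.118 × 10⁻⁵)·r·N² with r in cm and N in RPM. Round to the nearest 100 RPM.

Original rotor: r = 112 mm = 11.2 cm
RCF = 1.118 × 10⁻⁵ × r × N²
RCF_original = 1.118 × 10⁻⁵ × 11.2 × (6190)² = 1.118 × 10⁻⁵ × 11.2 × 38,316,100 ≈ 4,797.8 × g
Target RCF = 0.5 × 4,797.8 ≈ 2,398.9 × g
Your rotor: r = 256 mm = 25.6 cm
2,398.9 = 1.118 × 10⁻⁵ × 25.6 × N²
N² = 2,398.9 / (28.6208 × 10⁻⁵) = 8,381,666
N ≈ √8,381,666 ≈ 2,895.1

≈ 2900 RPM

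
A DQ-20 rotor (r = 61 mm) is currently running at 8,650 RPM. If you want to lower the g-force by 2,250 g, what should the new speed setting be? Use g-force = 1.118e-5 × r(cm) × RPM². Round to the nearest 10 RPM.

r = 61 mm = 6.1 cm
Current RCF = 1.118 × 10⁻⁵ × 6.1 × (8650)² = 1.118 × 10⁻⁵ × 6.1 × 74,822,500 ≈ 5,102.7 × g
Target RCF = 5,102.7 − 2,250 = 2,852.7 × g
N² = 2,852.7 / (6.8198 × 10⁻⁵) = 41,829,672
N ≈ √41,829,672 ≈ 6,467.6

≈ 6470 RPM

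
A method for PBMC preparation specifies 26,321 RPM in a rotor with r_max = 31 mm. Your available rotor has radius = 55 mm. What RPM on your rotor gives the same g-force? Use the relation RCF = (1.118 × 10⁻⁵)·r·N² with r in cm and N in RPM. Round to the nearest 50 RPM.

Original rotor: r = 31 mm = 3.1 cm
RCF = 1.118 × 10⁻⁵ × r × N²
RCF_original = 1.118 × 10⁻⁵ × 3.1 × (26321)² = 1.118 × 10⁻⁵ × 3.1 × 692,795,041 ≈ 24,010.9 × g
Your rotor: r = 55 mm = 5.5 cm
24,010.9 = 1.118 × 10⁻⁵ × 5.5 × N²
N² = 24,010.9 / (6.149 × 10⁻⁵) = 390,484,632
N ≈ √390,484,632 ≈ 19,760.7

≈ 19750 RPM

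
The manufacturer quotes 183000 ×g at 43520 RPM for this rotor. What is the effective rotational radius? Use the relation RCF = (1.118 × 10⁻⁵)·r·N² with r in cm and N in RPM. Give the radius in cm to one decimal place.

8.6 cm

183000 = 1.118 × 10⁻⁵ × r × (43520)²
r = 183000 / (1.118 × 10⁻⁵ × 1,893,990,400) = 183000 / 21174.81 ≈ 8.642 cm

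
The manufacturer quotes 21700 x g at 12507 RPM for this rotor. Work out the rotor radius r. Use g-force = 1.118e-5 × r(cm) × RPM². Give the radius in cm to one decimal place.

21700 = 1.118 × 10⁻⁵ × r × (12507)²
r = 21700 / (1.118 × 10⁻⁵ × 156,425,049) = 21700 / 1748.832 ≈ 12.408 cm

≈ 12.4 cm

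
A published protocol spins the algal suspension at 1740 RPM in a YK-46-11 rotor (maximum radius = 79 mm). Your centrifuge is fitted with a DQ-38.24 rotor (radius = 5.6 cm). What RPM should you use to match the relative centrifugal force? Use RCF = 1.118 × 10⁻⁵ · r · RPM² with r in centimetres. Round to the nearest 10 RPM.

2070 RPM

Original rotor: r = 79 mm = 7.9 cm
RCF_original = 1.118 × 10⁻⁵ × 7.9 × (1740)² = 1.118 × 10⁻⁵ × 7.9 × 3,027,600 ≈ 267.4 × g
267.4 = 1.118 × 10⁻⁵ × 5.6 × N²
N² = 267.4 / (6.2608 × 10⁻⁵) = 4,271,020
N ≈ √4,271,020 ≈ 2,066.6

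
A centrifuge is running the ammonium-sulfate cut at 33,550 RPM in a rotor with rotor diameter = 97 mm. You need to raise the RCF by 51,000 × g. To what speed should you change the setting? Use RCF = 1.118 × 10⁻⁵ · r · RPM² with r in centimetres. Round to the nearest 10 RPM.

≈ 45460 RPM

r = 97 mm / 2 = 48.5 mm = 4.85 cm
Current RCF = 1.118 × 10⁻⁵ × 4.85 × (33550)² = 1.118 × 10⁻⁵ × 4.85 × 1,125,602,500 ≈ 61,033.5 × g
Target RCF = 61,033.5 + 51,000 = 112,033.5 × g
N² = 112,033.5 / (5.4223 × 10⁻⁵) = 2,066,161,961
N ≈ √2,066,161,961 ≈ 45,455.1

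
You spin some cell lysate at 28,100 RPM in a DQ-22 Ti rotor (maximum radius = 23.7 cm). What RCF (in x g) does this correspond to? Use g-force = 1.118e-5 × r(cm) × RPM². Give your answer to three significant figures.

RCF = 1.118 × 10⁻⁵ × 23.7 × (28100)² = 1.118 × 10⁻⁵ × 23.7 × 789,610,000 ≈ 209,219.8 × g

≈ 209000 x g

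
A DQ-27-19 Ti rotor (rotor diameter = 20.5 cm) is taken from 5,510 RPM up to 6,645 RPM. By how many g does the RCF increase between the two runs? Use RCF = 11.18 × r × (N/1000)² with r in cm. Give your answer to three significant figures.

≈ 1580 g

r = 20.5 / 2 = 10.25 cm
RCF₁ = 11.18 × 10.25 × (5.51)² = 11.18 × 10.25 × 30.3601 ≈ 3,479.1 × g
RCF₂ = 11.18 × 10.25 × (6.645)² = 11.18 × 10.25 × 44.156025 ≈ 5,060.1 × g
Increase = 5,060.1 − 3,479.1 = 1,581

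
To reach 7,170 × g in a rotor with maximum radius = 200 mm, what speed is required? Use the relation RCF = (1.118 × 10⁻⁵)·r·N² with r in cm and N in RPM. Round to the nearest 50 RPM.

r = 200 mm = 20.0 cm
7,170 = 1.118 × 10⁻⁵ × 20 × N²
N² = 7,170 / (22.36 × 10⁻⁵) = 32,066,190
N ≈ √32,066,190 ≈ 5,662.7

N ≈ 5650 RPM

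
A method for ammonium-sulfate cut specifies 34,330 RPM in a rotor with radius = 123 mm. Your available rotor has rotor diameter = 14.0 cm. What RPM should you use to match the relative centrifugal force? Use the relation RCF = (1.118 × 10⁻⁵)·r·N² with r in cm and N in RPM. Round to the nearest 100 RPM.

45500 RPM

Original rotor: r = 123 mm = 12.3 cm
RCF_original = 1.118 × 10⁻⁵ × 12.3 × (34330)² = 1.118 × 10⁻⁵ × 12.3 × 1,178,548,900 ≈ 162,067 × g
Your rotor: r = 14.0 / 2 = 7 cm
162,067 = 1.118 × 10⁻⁵ × 7 × N²
N² = 162,067 / (7.826 × 10⁻⁵) = 2,070,879,121
N ≈ √2,070,879,121 ≈ 45,506.9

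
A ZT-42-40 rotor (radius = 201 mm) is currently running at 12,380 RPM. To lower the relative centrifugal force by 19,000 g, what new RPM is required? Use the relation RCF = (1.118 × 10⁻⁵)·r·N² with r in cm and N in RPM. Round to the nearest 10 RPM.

r = 201 mm = 20.1 cm
Current RCF = 1.118 × 10⁻⁵ × 20.1 × (12380)² = 1.118 × 10⁻⁵ × 20.1 × 153,264,400 ≈ 34,441.3 × g
Target RCF = 34,441.3 − 19,000 = 15,441.3 × g
N² = 15,441.3 / (22.4718 × 10⁻⁵) = 68,714,122
N ≈ √68,714,122 ≈ 8,289.4

8290 RPM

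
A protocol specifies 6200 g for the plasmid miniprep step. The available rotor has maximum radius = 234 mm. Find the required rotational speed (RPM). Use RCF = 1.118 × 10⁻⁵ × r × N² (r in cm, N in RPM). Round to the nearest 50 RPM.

N ≈ 4850 RPM

r = 234 mm = 23.4 cm
RCF = 1.118 × 10⁻⁵ × r × N²
6,200 = 1.118 × 10⁻⁵ × 23.4 × N²
N² = 6,200 / (26.1612 × 10⁻⁵) = 23,699,219
N ≈ √23,699,219 ≈ 4,868.2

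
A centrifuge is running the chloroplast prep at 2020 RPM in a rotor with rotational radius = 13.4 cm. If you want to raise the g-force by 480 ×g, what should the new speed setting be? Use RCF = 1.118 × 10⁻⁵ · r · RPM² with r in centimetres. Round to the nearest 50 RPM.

2700 RPM

Current RCF = 1.118 × 10⁻⁵ × 13.4 × (2020)² = 1.118 × 10⁻⁵ × 13.4 × 4,080,400 ≈ 611.3 × g
Target RCF = 611.3 + 480 = 1,091.3 × g
N² = 1,091.3 / (14.9812 × 10⁻⁵) = 7,284,463
N ≈ √7,284,463 ≈ 2,699.0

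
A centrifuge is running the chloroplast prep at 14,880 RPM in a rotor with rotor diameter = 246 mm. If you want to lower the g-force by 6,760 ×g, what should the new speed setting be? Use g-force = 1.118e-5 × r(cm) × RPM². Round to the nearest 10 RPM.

N₂ ≈ 13120 RPM

r = 246 mm / 2 = 123 mm = 12.3 cm
Current RCF = 1.118 × 10⁻⁵ × 12.3 × (14880)² = 1.118 × 10⁻⁵ × 12.3 × 221,414,400 ≈ 30,447.6 × g
Target RCF = 30,447.6 − 6,760 = 23,687.6 × g
N² = 23,687.6 / (13.7514 × 10⁻⁵) = 172,255,916
N ≈ √172,255,916 ≈ 13,124.6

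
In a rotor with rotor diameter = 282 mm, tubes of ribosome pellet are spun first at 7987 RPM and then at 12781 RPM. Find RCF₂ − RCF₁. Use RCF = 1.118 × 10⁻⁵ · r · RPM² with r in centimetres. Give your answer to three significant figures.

15700 x g

r = 282 mm / 2 = 141 mm = 14.1 cm
RCF₁ = 1.118 × 10⁻⁵ × 14.1 × (7987)² = 1.118 × 10⁻⁵ × 14.1 × 63,792,169 ≈ 10,056.1 × g
RCF₂ = 1.118 × 10⁻⁵ × 14.1 × (12781)² = 1.118 × 10⁻⁵ × 14.1 × 163,353,961 ≈ 25,750.8 × g
Increase = 25,750.8 − 10,056.1 = 15,694.7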